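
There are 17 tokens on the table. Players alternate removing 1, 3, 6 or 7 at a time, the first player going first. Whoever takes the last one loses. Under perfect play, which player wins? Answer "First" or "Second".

Second

Compute winning (W) and losing (L) positions by backward induction:
i:   0  1  2  3  4  5  6  7  8  9 10 11 12 13 14 15 16 17
     W  L  W  L  W  L  W  W  W  W  W  W  W  L  W  L  W  L
Position 17 is L, so the second player wins.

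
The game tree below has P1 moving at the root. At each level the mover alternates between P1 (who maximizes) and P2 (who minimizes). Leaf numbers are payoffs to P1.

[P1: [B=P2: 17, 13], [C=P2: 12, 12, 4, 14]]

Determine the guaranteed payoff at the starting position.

B (P2): min(17, 13) = 13
C (P2): min(12, 12, 4, 14) = 4
Root (P1): max(13, 4) = 13

13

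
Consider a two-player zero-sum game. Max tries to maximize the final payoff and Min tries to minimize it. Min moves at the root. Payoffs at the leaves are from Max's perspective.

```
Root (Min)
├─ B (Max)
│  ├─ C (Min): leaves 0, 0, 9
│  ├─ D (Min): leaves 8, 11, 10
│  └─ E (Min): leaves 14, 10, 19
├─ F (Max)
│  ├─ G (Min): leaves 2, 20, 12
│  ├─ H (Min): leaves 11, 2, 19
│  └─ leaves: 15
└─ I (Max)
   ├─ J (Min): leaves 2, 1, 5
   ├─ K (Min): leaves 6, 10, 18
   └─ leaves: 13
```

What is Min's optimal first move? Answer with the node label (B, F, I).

B

C (Min): min(0, 0, 9) = 0
D (Min): min(8, 11, 10) = 8
E (Min): min(14, 10, 19) = 10
B (Max): max(0, 8, 10) = 10
G (Min): min(2, 20, 12) = 2
H (Min): min(11, 2, 19) = 2
F (Max): max(2, 2, 15) = 15
J (Min): min(2, 1, 5) = 1
K (Min): min(6, 10, 18) = 6
I (Max): max(1, 6, 13) = 13
Root (Min): min(10, 15, 13) = 10
Min picks the child with the lowest value: B (value 10).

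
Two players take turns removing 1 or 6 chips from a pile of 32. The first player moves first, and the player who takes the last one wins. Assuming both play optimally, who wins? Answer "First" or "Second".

Compute winning (W) and losing (L) positions by backward induction:
i:   0  1  2  3  4  5  6  7  8  9 10 11 12 13 14 15 16 17 18 19 20 21 22 23 24 25 26 27 28 29 30 31 32
     L  W  L  W  L  W  W  L  W  L  W  L  W  W  L  W  L  W  L  W  W  L  W  L  W  L  W  W  L  W  L  W  L
Position 32 is L, so the second player wins.

Second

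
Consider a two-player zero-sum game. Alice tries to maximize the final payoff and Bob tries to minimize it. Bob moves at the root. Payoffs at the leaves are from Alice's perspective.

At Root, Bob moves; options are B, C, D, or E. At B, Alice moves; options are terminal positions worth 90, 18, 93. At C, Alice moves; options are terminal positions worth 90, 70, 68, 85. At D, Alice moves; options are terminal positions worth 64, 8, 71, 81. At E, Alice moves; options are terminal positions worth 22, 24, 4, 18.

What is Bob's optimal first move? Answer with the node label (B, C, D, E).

B (Alice): max(90, 18, 93) = 93
C (Alice): max(90, 70, 68, 85) = 90
D (Alice): max(64, 8, 71, 81) = 81
E (Alice): max(22, 24, 4, 18) = 24
Root (Bob): min(93, 90, 81, 24) = 24
Bob picks the child with the lowest value: E (value 24).

E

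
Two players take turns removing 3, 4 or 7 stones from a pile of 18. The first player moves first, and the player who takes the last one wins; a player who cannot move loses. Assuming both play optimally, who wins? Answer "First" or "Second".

i:   0  1  2  3  4  5  6  7  8  9 10 11 12 13 14 15 16 17 18
     L  L  L  W  W  W  W  W  W  W  L  L  L  W  W  W  W  W  W
Position 18 is W, so the first player wins.

First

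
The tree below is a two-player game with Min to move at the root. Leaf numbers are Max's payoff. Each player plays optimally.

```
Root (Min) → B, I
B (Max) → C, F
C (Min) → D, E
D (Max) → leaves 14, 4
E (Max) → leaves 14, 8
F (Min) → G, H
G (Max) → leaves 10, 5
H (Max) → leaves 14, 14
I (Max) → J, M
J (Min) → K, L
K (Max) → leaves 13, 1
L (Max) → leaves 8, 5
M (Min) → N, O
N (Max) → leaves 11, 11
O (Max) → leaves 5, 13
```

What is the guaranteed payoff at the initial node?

11

D (Max): max(14, 4) = 14
E (Max): max(14, 8) = 14
C (Min): min(14, 14) = 14
G (Max): max(10, 5) = 10
H (Max): max(14, 14) = 14
F (Min): min(10, 14) = 10
B (Max): max(14, 10) = 14
K (Max): max(13, 1) = 13
L (Max): max(8, 5) = 8
J (Min): min(13, 8) = 8
N (Max): max(11, 11) = 11
O (Max): max(5, 13) = 13
M (Min): min(11, 13) = 11
I (Max): max(8, 11) = 11
Root (Min): min(14, 11) = 11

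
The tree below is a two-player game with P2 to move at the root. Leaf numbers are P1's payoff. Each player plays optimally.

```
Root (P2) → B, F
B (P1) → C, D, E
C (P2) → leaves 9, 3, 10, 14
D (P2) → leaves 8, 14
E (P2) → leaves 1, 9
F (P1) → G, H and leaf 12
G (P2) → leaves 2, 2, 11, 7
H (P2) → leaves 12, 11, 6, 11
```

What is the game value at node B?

8

C: min(9, 3, 10, 14) = 3
D: min(8, 14) = 8
E: min(1, 9) = 1
B: max(3, 8, 1) = 8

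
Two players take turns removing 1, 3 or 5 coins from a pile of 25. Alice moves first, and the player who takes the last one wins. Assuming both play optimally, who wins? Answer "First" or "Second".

First

i:   0  1  2  3  4  5  6  7  8  9 10 11 12 13 14 15 16 17 18 19 20 21 22 23 24 25
     L  W  L  W  L  W  L  W  L  W  L  W  L  W  L  W  L  W  L  W  L  W  L  W  L  W
Position 25 is W, so the first player wins.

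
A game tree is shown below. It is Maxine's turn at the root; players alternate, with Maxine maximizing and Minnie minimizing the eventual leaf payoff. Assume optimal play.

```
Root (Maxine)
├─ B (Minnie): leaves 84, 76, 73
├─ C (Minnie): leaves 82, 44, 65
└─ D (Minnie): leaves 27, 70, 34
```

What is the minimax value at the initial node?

73

B (Minnie): min(84, 76, 73) = 73
C (Minnie): min(82, 44, 65) = 44
D (Minnie): min(27, 70, 34) = 27
Root (Maxine): max(73, 44, 27) = 73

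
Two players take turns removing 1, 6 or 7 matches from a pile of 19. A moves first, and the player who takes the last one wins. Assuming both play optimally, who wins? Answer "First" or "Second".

First

W/L table (W = player to move can force a win):
i:   0  1  2  3  4  5  6  7  8  9 10 11 12 13 14 15 16 17 18 19
     L  W  L  W  L  W  W  W  W  W  W  W  L  W  L  W  L  W  W  W
Position 19 is W, so the first player wins.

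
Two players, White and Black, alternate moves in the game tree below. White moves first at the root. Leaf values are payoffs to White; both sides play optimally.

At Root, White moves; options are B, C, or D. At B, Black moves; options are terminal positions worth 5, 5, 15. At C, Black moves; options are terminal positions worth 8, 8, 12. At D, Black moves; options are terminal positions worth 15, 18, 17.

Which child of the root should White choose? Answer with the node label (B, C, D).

D

B (Black): min(5, 5, 15) = 5
C (Black): min(8, 8, 12) = 8
D (Black): min(15, 18, 17) = 15
Root (White): max(5, 8, 15) = 15
White picks the child with the highest value: D (value 15).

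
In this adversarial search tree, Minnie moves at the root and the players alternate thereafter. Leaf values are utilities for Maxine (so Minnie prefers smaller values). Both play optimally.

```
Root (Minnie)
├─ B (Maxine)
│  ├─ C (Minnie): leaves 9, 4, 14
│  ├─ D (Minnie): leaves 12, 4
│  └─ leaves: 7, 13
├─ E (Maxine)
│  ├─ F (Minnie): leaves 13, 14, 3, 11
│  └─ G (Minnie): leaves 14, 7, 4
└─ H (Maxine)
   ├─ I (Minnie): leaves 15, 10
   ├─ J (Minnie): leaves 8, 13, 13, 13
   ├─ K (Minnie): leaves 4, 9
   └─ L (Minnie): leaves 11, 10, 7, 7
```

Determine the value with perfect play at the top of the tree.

C (Minnie): min(9, 4, 14) = 4
D (Minnie): min(12, 4) = 4
B (Maxine): max(4, 4, 7, 13) = 13
F (Minnie): min(13, 14, 3, 11) = 3
G (Minnie): min(14, 7, 4) = 4
E (Maxine): max(3, 4) = 4
I (Minnie): min(15, 10) = 10
J (Minnie): min(8, 13, 13, 13) = 8
K (Minnie): min(4, 9) = 4
L (Minnie): min(11, 10, 7, 7) = 7
H (Maxine): max(10, 8, 4, 7) = 10
Root (Minnie): min(13, 4, 10) = 4

4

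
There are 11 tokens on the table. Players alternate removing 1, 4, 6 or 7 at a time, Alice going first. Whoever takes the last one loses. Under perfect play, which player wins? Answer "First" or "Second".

i:   0  1  2  3  4  5  6  7  8  9 10 11
     W  L  W  L  W  W  L  W  W  W  W  L
Position 11 is L, so the second player wins.

Second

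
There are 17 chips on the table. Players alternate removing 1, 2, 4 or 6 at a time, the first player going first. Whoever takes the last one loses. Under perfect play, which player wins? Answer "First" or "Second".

Second

Compute winning (W) and losing (L) positions by backward induction:
i:   0  1  2  3  4  5  6  7  8  9 10 11 12 13 14 15 16 17
     W  L  W  W  L  W  W  W  W  L  W  W  L  W  W  W  W  L
Position 17 is L, so the second player wins.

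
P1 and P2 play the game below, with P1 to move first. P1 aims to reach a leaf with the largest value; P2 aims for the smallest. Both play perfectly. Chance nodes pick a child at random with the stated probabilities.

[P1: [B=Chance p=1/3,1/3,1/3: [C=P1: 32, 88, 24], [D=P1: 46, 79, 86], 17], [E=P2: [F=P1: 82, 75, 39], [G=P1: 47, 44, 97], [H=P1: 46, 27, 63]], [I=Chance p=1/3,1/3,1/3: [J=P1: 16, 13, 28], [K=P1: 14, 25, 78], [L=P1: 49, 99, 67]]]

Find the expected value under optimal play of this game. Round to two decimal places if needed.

68.33

C (P1): max(32, 88, 24) = 88
D (P1): max(46, 79, 86) = 86
B (Chance): 1/3·88 + 1/3·86 + 1/3·17 = 63.67
F (P1): max(82, 75, 39) = 82
G (P1): max(47, 44, 97) = 97
H (P1): max(46, 27, 63) = 63
E (P2): min(82, 97, 63) = 63
J (P1): max(16, 13, 28) = 28
K (P1): max(14, 25, 78) = 78
L (P1): max(49, 99, 67) = 99
I (Chance): 1/3·28 + 1/3·78 + 1/3·99 = 68.33
Root (P1): max(63.67, 63, 68.33) = 68.33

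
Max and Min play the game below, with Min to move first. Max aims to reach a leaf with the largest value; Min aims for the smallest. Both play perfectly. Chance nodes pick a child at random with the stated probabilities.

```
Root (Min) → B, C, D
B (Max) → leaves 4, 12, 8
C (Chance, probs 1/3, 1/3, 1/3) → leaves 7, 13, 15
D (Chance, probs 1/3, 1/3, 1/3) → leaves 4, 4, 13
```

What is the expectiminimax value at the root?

B (Max): max(4, 12, 8) = 12
C (Chance): 1/3·7 + 1/3·13 + 1/3·15 = 11.67
D (Chance): 1/3·4 + 1/3·4 + 1/3·13 = 7
Root (Min): min(12, 11.67, 7) = 7

7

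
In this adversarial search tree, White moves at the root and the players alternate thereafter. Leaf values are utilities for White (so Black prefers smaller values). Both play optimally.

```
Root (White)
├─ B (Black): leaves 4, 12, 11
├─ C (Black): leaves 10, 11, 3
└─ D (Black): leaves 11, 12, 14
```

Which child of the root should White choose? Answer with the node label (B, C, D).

B (Black): min(4, 12, 11) = 4
C (Black): min(10, 11, 3) = 3
D (Black): min(11, 12, 14) = 11
Root (White): max(4, 3, 11) = 11
White picks the child with the highest value: D (value 11).

D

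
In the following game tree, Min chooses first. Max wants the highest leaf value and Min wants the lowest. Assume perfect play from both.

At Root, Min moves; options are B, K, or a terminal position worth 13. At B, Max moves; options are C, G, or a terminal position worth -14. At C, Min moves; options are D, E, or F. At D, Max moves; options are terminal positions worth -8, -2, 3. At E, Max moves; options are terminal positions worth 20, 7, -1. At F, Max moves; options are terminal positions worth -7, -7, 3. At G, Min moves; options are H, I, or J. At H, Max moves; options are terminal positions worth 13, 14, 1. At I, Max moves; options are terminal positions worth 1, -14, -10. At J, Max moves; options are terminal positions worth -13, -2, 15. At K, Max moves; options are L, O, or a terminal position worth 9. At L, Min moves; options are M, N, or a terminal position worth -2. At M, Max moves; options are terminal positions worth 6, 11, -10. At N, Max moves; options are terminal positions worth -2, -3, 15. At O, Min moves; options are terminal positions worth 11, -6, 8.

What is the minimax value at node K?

M: max(6, 11, -10) = 11
N: max(-2, -3, 15) = 15
L: min(11, 15, -2) = -2
O: min(11, -6, 8) = -6
K: max(-2, -6, 9) = 9

9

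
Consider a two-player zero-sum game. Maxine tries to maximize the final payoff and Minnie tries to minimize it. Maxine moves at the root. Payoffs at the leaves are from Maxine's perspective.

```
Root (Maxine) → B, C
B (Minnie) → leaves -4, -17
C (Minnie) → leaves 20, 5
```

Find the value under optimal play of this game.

B (Minnie): min(-4, -17) = -17
C (Minnie): min(20, 5) = 5
Root (Maxine): max(-17, 5) = 5

5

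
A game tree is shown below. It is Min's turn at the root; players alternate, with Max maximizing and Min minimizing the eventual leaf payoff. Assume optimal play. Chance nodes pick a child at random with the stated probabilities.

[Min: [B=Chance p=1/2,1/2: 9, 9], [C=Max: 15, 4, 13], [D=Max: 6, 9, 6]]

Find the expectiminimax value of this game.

B (Chance): 1/2·9 + 1/2·9 = 9
C (Max): max(15, 4, 13) = 15
D (Max): max(6, 9, 6) = 9
Root (Min): min(9, 15, 9) = 9

9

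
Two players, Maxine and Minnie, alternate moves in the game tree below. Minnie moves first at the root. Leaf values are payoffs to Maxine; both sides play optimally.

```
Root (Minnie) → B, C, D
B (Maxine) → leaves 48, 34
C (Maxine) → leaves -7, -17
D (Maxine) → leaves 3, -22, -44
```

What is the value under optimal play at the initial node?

B (Maxine): max(48, 34) = 48
C (Maxine): max(-7, -17) = -7
D (Maxine): max(3, -22, -44) = 3
Root (Minnie): min(48, -7, 3) = -7

-7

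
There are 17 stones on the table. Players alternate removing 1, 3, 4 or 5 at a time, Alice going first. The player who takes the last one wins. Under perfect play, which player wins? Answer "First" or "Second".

First

Mark each pile size as W (mover wins) or L (mover loses):
i:   0  1  2  3  4  5  6  7  8  9 10 11 12 13 14 15 16 17
     L  W  L  W  W  W  W  W  L  W  L  W  W  W  W  W  L  W
Position 17 is W, so the first player wins.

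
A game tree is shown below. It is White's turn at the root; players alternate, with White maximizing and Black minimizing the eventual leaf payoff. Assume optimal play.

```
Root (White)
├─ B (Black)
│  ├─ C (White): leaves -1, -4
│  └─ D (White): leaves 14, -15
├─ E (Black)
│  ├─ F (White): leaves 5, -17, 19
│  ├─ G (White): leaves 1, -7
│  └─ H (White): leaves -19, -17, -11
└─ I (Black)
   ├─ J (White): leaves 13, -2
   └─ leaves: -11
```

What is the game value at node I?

J: max(13, -2) = 13
I: min(13, -11) = -11

-11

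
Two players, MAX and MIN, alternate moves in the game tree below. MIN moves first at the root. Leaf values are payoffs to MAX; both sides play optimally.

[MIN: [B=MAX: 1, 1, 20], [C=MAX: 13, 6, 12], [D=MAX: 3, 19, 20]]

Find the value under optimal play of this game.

B (MAX): max(1, 1, 20) = 20
C (MAX): max(13, 6, 12) = 13
D (MAX): max(3, 19, 20) = 20
Root (MIN): min(20, 13, 20) = 13

13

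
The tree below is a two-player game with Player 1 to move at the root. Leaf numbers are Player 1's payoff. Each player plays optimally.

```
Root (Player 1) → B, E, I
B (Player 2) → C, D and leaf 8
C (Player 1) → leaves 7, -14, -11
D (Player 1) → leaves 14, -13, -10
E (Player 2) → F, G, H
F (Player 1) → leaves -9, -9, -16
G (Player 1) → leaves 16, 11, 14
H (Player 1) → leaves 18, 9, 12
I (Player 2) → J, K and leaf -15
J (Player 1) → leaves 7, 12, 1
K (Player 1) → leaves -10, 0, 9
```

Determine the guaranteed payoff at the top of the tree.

C (Player 1): max(7, -14, -11) = 7
D (Player 1): max(14, -13, -10) = 14
B (Player 2): min(7, 14, 8) = 7
F (Player 1): max(-9, -9, -16) = -9
G (Player 1): max(16, 11, 14) = 16
H (Player 1): max(18, 9, 12) = 18
E (Player 2): min(-9, 16, 18) = -9
J (Player 1): max(7, 12, 1) = 12
K (Player 1): max(-10, 0, 9) = 9
I (Player 2): min(12, 9, -15) = -15
Root (Player 1): max(7, -9, -15) = 7

7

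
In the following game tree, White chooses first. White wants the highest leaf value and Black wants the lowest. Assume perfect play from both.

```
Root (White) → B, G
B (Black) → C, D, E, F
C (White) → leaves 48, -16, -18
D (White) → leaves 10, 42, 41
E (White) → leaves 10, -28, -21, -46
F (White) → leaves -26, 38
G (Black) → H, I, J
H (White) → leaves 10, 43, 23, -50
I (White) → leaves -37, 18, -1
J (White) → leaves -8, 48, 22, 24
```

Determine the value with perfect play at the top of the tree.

C (White): max(48, -16, -18) = 48
D (White): max(10, 42, 41) = 42
E (White): max(10, -28, -21, -46) = 10
F (White): max(-26, 38) = 38
B (Black): min(48, 42, 10, 38) = 10
H (White): max(10, 43, 23, -50) = 43
I (White): max(-37, 18, -1) = 18
J (White): max(-8, 48, 22, 24) = 48
G (Black): min(43, 18, 48) = 18
Root (White): max(10, 18) = 18

18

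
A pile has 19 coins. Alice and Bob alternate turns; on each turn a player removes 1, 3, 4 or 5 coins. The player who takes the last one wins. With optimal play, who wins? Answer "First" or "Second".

First

W/L table (W = player to move can force a win):
i:   0  1  2  3  4  5  6  7  8  9 10 11 12 13 14 15 16 17 18 19
     L  W  L  W  W  W  W  W  L  W  L  W  W  W  W  W  L  W  L  W
Position 19 is W, so the first player wins.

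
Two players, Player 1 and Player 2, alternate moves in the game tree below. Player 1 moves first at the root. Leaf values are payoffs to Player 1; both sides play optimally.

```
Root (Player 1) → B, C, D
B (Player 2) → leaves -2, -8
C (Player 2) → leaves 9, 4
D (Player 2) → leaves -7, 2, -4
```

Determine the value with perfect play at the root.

B (Player 2): min(-2, -8) = -8
C (Player 2): min(9, 4) = 4
D (Player 2): min(-7, 2, -4) = -7
Root (Player 1): max(-8, 4, -7) = 4

4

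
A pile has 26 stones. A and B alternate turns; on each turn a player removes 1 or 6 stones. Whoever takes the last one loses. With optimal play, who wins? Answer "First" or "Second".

Compute winning (W) and losing (L) positions by backward induction:
i:   0  1  2  3  4  5  6  7  8  9 10 11 12 13 14 15 16 17 18 19 20 21 22 23 24 25 26
     W  L  W  L  W  L  W  W  L  W  L  W  L  W  W  L  W  L  W  L  W  W  L  W  L  W  L
Position 26 is L, so the second player wins.

Second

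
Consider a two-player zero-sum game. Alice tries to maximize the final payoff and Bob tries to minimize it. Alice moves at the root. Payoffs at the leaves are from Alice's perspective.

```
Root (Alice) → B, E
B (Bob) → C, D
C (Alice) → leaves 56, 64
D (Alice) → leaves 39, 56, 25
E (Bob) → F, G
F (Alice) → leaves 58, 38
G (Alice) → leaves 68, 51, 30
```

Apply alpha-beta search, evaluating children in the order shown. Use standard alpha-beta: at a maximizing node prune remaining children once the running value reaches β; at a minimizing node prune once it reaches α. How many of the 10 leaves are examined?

8

C [α=-∞,β=+∞]: v=64
D [α=-∞,β=64]: v=56
B [α=-∞,β=+∞]: v=56
F [α=56,β=+∞]: v=58
G [α=56,β=58]: v=68 after child 1 ≥ β → β-cutoff, skip 2
E [α=56,β=+∞]: v=58
Root [α=-∞,β=+∞]: v=58
Leaves evaluated: 8 of 10.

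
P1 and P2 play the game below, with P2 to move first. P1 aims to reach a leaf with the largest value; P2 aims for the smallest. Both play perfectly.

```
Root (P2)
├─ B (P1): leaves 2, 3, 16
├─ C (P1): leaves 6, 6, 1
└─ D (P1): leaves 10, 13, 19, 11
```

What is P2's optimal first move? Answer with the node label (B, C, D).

C

B (P1): max(2, 3, 16) = 16
C (P1): max(6, 6, 1) = 6
D (P1): max(10, 13, 19, 11) = 19
Root (P2): min(16, 6, 19) = 6
P2 picks the child with the lowest value: C (value 6).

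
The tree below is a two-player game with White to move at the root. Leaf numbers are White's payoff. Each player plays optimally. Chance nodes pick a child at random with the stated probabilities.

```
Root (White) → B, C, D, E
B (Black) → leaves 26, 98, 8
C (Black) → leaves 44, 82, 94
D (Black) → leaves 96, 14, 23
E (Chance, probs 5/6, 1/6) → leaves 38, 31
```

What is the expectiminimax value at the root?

B (Black): min(26, 98, 8) = 8
C (Black): min(44, 82, 94) = 44
D (Black): min(96, 14, 23) = 14
E (Chance): 5/6·38 + 1/6·31 = 36.83
Root (White): max(8, 44, 14, 36.83) = 44

44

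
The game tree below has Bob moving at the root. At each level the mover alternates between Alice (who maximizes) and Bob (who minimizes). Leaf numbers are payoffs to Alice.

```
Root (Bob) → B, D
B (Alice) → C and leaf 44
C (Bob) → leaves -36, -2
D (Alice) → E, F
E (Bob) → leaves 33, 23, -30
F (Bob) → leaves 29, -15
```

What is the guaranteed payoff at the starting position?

C (Bob): min(-36, -2) = -36
B (Alice): max(-36, 44) = 44
E (Bob): min(33, 23, -30) = -30
F (Bob): min(29, -15) = -15
D (Alice): max(-30, -15) = -15
Root (Bob): min(44, -15) = -15

-15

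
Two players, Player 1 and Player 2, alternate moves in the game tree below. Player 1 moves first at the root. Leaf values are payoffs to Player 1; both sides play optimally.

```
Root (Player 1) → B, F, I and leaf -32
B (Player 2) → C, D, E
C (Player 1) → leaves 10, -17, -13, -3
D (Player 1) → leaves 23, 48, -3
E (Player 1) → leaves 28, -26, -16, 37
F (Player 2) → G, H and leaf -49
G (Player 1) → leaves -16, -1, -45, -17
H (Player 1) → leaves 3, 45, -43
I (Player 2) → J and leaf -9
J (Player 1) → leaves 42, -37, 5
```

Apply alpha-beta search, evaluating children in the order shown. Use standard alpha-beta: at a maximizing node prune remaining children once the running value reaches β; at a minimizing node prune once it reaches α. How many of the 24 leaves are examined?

15

C [α=-∞,β=+∞]: v=10
D [α=-∞,β=10]: v=23 after child 1 ≥ β → β-cutoff, skip 2
E [α=-∞,β=10]: v=28 after child 1 ≥ β → β-cutoff, skip 3
B [α=-∞,β=+∞]: v=10
G [α=10,β=+∞]: v=-1
F [α=10,β=+∞]: v=-1 after child 1 ≤ α → α-cutoff, skip 2
J [α=10,β=+∞]: v=42
I [α=10,β=+∞]: v=-9
Root [α=-∞,β=+∞]: v=10
Leaves evaluated: 15 of 24.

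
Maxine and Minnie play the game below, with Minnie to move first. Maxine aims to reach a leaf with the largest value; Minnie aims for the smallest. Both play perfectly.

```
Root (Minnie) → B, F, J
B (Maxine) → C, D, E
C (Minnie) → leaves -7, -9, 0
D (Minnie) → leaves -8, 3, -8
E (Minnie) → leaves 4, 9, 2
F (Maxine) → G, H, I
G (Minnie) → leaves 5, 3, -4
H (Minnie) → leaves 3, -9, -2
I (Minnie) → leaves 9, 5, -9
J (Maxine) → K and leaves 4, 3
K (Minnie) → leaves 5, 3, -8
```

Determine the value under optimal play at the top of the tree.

-4

C (Minnie): min(-7, -9, 0) = -9
D (Minnie): min(-8, 3, -8) = -8
E (Minnie): min(4, 9, 2) = 2
B (Maxine): max(-9, -8, 2) = 2
G (Minnie): min(5, 3, -4) = -4
H (Minnie): min(3, -9, -2) = -9
I (Minnie): min(9, 5, -9) = -9
F (Maxine): max(-4, -9, -9) = -4
K (Minnie): min(5, 3, -8) = -8
J (Maxine): max(-8, 4, 3) = 4
Root (Minnie): min(2, -4, 4) = -4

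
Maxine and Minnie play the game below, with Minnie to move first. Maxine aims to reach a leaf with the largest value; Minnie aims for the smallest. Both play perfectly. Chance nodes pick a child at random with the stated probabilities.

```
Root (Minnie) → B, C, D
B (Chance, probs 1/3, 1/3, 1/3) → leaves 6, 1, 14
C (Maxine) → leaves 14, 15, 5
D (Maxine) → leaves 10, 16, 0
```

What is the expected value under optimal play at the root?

7

B (Chance): 1/3·6 + 1/3·1 + 1/3·14 = 7
C (Maxine): max(14, 15, 5) = 15
D (Maxine): max(10, 16, 0) = 16
Root (Minnie): min(7, 15, 16) = 7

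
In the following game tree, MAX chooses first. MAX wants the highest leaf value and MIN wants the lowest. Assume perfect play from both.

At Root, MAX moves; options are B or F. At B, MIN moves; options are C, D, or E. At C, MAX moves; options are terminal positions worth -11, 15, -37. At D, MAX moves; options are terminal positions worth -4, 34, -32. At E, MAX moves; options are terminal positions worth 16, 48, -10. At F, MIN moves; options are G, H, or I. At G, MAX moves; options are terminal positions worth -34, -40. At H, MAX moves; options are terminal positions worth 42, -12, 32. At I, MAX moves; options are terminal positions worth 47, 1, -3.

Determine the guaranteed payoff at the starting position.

C (MAX): max(-11, 15, -37) = 15
D (MAX): max(-4, 34, -32) = 34
E (MAX): max(16, 48, -10) = 48
B (MIN): min(15, 34, 48) = 15
G (MAX): max(-34, -40) = -34
H (MAX): max(42, -12, 32) = 42
I (MAX): max(47, 1, -3) = 47
F (MIN): min(-34, 42, 47) = -34
Root (MAX): max(15, -34) = 15

15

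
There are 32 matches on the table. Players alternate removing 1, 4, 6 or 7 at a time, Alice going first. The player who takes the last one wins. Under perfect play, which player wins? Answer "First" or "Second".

First

Compute winning (W) and losing (L) positions by backward induction:
i:   0  1  2  3  4  5  6  7  8  9 10 11 12 13 14 15 16 17 18 19 20 21 22 23 24 25 26 27 28 29 30 31 32
     L  W  L  W  W  L  W  W  W  W  L  W  W  L  W  L  W  W  L  W  W  W  W  L  W  W  L  W  L  W  W  L  W
Position 32 is W, so the first player wins.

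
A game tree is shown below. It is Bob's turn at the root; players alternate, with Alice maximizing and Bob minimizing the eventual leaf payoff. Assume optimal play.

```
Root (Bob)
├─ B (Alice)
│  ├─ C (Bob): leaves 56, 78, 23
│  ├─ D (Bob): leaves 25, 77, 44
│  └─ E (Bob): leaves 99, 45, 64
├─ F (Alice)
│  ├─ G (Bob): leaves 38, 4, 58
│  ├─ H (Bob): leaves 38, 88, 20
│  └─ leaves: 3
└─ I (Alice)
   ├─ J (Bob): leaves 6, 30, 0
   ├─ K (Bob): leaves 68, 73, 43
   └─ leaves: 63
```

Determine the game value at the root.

C (Bob): min(56, 78, 23) = 23
D (Bob): min(25, 77, 44) = 25
E (Bob): min(99, 45, 64) = 45
B (Alice): max(23, 25, 45) = 45
G (Bob): min(38, 4, 58) = 4
H (Bob): min(38, 88, 20) = 20
F (Alice): max(4, 20, 3) = 20
J (Bob): min(6, 30, 0) = 0
K (Bob): min(68, 73, 43) = 43
I (Alice): max(0, 43, 63) = 63
Root (Bob): min(45, 20, 63) = 20

20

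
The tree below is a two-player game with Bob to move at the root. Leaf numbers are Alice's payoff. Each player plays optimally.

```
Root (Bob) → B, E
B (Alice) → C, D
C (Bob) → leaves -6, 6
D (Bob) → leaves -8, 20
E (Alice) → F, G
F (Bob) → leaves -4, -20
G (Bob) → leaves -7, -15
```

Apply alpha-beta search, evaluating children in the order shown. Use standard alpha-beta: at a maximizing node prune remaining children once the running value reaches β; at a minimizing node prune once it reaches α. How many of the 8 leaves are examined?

C [α=-∞,β=+∞]: v=-6
D [α=-6,β=+∞]: v=-8 after child 1 ≤ α → α-cutoff, skip 1
B [α=-∞,β=+∞]: v=-6
F [α=-∞,β=-6]: v=-20
G [α=-20,β=-6]: v=-15
E [α=-∞,β=-6]: v=-15
Root [α=-∞,β=+∞]: v=-15
Leaves evaluated: 7 of 8.

7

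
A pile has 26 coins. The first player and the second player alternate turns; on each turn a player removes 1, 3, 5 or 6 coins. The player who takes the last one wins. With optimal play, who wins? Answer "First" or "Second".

Second

i:   0  1  2  3  4  5  6  7  8  9 10 11 12 13 14 15 16 17 18 19 20 21 22 23 24 25 26
     L  W  L  W  L  W  W  W  W  W  W  L  W  L  W  L  W  W  W  W  W  W  L  W  L  W  L
Position 26 is L, so the second player wins.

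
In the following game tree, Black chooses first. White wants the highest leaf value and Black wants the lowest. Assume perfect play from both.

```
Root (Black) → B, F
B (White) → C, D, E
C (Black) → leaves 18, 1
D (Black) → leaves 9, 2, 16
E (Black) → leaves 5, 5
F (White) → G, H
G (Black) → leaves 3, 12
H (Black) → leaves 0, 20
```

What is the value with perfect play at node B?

C: min(18, 1) = 1
D: min(9, 2, 16) = 2
E: min(5, 5) = 5
B: max(1, 2, 5) = 5

5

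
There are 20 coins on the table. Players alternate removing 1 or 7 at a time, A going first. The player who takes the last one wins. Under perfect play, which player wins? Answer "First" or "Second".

W/L table (W = player to move can force a win):
i:   0  1  2  3  4  5  6  7  8  9 10 11 12 13 14 15 16 17 18 19 20
     L  W  L  W  L  W  L  W  L  W  L  W  L  W  L  W  L  W  L  W  L
Position 20 is L, so the second player wins.

Second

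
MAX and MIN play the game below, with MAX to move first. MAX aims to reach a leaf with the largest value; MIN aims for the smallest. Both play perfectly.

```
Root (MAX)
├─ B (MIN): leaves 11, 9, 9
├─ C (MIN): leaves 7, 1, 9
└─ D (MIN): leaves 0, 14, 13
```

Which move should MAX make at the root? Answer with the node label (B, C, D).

B

B (MIN): min(11, 9, 9) = 9
C (MIN): min(7, 1, 9) = 1
D (MIN): min(0, 14, 13) = 0
Root (MAX): max(9, 1, 0) = 9
MAX picks the child with the highest value: B (value 9).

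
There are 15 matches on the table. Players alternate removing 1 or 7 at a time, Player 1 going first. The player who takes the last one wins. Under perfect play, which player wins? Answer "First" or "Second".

First

Positions where the player to move wins (W) vs loses (L):
i:   0  1  2  3  4  5  6  7  8  9 10 11 12 13 14 15
     L  W  L  W  L  W  L  W  L  W  L  W  L  W  L  W
Position 15 is W, so the first player wins.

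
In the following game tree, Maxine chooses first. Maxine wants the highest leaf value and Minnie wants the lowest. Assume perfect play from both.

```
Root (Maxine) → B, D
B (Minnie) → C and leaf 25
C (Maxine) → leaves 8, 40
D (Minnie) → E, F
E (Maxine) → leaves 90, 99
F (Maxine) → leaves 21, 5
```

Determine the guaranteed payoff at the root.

C (Maxine): max(8, 40) = 40
B (Minnie): min(40, 25) = 25
E (Maxine): max(90, 99) = 99
F (Maxine): max(21, 5) = 21
D (Minnie): min(99, 21) = 21
Root (Maxine): max(25, 21) = 25

25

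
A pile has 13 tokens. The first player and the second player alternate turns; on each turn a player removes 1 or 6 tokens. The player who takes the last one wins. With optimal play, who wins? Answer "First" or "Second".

Compute winning (W) and losing (L) positions by backward induction:
i:   0  1  2  3  4  5  6  7  8  9 10 11 12 13
     L  W  L  W  L  W  W  L  W  L  W  L  W  W
Position 13 is W, so the first player wins.

First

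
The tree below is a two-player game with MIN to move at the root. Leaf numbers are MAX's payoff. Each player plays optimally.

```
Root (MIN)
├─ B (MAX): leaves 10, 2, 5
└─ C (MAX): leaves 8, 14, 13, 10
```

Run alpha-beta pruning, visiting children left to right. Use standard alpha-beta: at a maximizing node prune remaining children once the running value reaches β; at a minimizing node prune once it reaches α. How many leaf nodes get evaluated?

5

B [α=-∞,β=+∞]: v=10
C [α=-∞,β=10]: v=14 after child 2 ≥ β → β-cutoff, skip 2
Root [α=-∞,β=+∞]: v=10
Leaves evaluated: 5 of 7.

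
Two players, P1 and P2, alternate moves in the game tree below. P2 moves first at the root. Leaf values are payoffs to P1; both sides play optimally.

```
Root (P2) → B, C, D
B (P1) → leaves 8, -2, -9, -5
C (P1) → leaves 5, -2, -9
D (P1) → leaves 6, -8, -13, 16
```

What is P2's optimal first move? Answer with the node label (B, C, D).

C

B (P1): max(8, -2, -9, -5) = 8
C (P1): max(5, -2, -9) = 5
D (P1): max(6, -8, -13, 16) = 16
Root (P2): min(8, 5, 16) = 5
P2 picks the child with the lowest value: C (value 5).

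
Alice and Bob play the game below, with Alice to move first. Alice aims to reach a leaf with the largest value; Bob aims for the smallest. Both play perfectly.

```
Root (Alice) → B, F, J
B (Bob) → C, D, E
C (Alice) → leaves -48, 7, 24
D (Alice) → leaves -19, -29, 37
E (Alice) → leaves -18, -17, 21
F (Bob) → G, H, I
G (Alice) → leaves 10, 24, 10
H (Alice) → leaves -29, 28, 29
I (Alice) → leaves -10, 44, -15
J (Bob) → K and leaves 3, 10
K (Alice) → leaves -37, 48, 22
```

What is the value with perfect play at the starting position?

24

C (Alice): max(-48, 7, 24) = 24
D (Alice): max(-19, -29, 37) = 37
E (Alice): max(-18, -17, 21) = 21
B (Bob): min(24, 37, 21) = 21
G (Alice): max(10, 24, 10) = 24
H (Alice): max(-29, 28, 29) = 29
I (Alice): max(-10, 44, -15) = 44
F (Bob): min(24, 29, 44) = 24
K (Alice): max(-37, 48, 22) = 48
J (Bob): min(48, 3, 10) = 3
Root (Alice): max(21, 24, 3) = 24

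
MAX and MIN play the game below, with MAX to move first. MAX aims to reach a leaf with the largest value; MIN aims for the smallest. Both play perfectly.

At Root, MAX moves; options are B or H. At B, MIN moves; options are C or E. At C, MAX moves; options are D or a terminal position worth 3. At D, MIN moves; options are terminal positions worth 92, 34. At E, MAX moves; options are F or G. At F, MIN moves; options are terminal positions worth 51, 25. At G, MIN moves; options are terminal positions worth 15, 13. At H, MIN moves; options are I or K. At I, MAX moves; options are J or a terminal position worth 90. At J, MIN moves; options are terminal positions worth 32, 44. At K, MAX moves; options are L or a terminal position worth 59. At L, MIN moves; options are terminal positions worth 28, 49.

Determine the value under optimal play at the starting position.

59

D (MIN): min(92, 34) = 34
C (MAX): max(34, 3) = 34
F (MIN): min(51, 25) = 25
G (MIN): min(15, 13) = 13
E (MAX): max(25, 13) = 25
B (MIN): min(34, 25) = 25
J (MIN): min(32, 44) = 32
I (MAX): max(32, 90) = 90
L (MIN): min(28, 49) = 28
K (MAX): max(28, 59) = 59
H (MIN): min(90, 59) = 59
Root (MAX): max(25, 59) = 59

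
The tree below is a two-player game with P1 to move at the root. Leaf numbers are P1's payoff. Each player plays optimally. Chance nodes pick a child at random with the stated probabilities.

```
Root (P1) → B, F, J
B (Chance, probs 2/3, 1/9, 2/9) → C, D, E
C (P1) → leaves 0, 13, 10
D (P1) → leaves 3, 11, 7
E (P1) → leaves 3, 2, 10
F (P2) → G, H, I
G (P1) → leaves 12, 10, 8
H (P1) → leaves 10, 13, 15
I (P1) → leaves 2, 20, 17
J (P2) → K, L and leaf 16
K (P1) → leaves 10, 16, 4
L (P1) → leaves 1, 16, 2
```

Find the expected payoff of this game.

16

C (P1): max(0, 13, 10) = 13
D (P1): max(3, 11, 7) = 11
E (P1): max(3, 2, 10) = 10
B (Chance): 2/3·13 + 1/9·11 + 2/9·10 = 12.11
G (P1): max(12, 10, 8) = 12
H (P1): max(10, 13, 15) = 15
I (P1): max(2, 20, 17) = 20
F (P2): min(12, 15, 20) = 12
K (P1): max(10, 16, 4) = 16
L (P1): max(1, 16, 2) = 16
J (P2): min(16, 16, 16) = 16
Root (P1): max(12.11, 12, 16) = 16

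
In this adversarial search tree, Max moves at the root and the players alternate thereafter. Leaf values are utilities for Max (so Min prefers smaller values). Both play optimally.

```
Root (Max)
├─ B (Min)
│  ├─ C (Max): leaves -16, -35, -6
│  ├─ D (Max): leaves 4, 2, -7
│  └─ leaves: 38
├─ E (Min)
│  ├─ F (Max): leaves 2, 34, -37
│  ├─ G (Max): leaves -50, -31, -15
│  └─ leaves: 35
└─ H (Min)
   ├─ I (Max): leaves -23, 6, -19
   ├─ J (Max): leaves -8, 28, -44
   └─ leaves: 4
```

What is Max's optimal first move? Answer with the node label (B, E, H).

C (Max): max(-16, -35, -6) = -6
D (Max): max(4, 2, -7) = 4
B (Min): min(-6, 4, 38) = -6
F (Max): max(2, 34, -37) = 34
G (Max): max(-50, -31, -15) = -15
E (Min): min(34, -15, 35) = -15
I (Max): max(-23, 6, -19) = 6
J (Max): max(-8, 28, -44) = 28
H (Min): min(6, 28, 4) = 4
Root (Max): max(-6, -15, 4) = 4
Max picks the child with the highest value: H (value 4).

H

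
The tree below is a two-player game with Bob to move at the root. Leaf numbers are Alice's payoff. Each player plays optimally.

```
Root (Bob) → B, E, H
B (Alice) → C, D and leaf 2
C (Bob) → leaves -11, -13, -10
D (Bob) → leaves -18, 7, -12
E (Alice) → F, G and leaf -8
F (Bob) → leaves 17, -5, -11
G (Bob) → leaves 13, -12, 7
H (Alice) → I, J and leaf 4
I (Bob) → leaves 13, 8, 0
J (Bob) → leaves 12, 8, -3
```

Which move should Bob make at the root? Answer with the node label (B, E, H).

E

C (Bob): min(-11, -13, -10) = -13
D (Bob): min(-18, 7, -12) = -18
B (Alice): max(-13, -18, 2) = 2
F (Bob): min(17, -5, -11) = -11
G (Bob): min(13, -12, 7) = -12
E (Alice): max(-11, -12, -8) = -8
I (Bob): min(13, 8, 0) = 0
J (Bob): min(12, 8, -3) = -3
H (Alice): max(0, -3, 4) = 4
Root (Bob): min(2, -8, 4) = -8
Bob picks the child with the lowest value: E (value -8).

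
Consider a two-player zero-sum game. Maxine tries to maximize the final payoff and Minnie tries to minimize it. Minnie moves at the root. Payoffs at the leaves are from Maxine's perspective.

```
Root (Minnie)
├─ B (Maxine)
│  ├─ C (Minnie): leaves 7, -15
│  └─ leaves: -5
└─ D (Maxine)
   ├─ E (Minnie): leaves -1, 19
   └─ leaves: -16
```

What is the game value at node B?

C: min(7, -15) = -15
B: max(-15, -5) = -5

-5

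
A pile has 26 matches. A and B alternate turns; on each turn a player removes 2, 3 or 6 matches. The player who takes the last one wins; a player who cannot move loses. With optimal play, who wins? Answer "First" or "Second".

Positions where the player to move wins (W) vs loses (L):
i:   0  1  2  3  4  5  6  7  8  9 10 11 12 13 14 15 16 17 18 19 20 21 22 23 24 25 26
     L  L  W  W  W  L  W  W  W  L  L  W  W  W  L  W  W  W  L  L  W  W  W  L  W  W  W
Position 26 is W, so the first player wins.

First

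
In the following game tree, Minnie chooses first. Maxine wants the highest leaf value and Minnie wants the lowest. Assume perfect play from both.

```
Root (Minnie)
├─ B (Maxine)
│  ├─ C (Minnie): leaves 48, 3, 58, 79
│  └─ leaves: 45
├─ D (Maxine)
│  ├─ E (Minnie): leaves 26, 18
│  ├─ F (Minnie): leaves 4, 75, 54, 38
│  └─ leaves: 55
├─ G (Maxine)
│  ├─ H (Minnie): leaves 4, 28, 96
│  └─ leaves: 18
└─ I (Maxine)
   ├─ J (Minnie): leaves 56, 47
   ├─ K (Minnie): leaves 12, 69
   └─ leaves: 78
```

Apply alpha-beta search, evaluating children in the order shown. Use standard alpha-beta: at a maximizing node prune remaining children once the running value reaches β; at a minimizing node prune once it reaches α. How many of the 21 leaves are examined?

15

C [α=-∞,β=+∞]: v=3
B [α=-∞,β=+∞]: v=45
E [α=-∞,β=45]: v=18
F [α=18,β=45]: v=4 after child 1 ≤ α → α-cutoff, skip 3
D [α=-∞,β=45]: v=55
H [α=-∞,β=45]: v=4
G [α=-∞,β=45]: v=18
J [α=-∞,β=18]: v=47
I [α=-∞,β=18]: v=47 after child 1 ≥ β → β-cutoff, skip 2
Root [α=-∞,β=+∞]: v=18
Leaves evaluated: 15 of 21.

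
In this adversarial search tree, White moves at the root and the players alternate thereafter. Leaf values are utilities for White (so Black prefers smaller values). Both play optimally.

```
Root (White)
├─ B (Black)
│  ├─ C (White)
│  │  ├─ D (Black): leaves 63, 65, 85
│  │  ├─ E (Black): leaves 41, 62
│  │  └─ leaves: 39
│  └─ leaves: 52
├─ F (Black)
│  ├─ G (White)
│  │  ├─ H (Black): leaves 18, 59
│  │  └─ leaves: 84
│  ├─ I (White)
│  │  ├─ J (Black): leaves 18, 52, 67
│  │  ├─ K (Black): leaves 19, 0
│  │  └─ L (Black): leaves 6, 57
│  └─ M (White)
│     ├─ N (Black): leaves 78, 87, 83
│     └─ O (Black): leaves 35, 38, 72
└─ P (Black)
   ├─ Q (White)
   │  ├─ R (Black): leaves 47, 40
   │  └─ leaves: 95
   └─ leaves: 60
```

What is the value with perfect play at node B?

52

D: min(63, 65, 85) = 63
E: min(41, 62) = 41
C: max(63, 41, 39) = 63
B: min(63, 52) = 52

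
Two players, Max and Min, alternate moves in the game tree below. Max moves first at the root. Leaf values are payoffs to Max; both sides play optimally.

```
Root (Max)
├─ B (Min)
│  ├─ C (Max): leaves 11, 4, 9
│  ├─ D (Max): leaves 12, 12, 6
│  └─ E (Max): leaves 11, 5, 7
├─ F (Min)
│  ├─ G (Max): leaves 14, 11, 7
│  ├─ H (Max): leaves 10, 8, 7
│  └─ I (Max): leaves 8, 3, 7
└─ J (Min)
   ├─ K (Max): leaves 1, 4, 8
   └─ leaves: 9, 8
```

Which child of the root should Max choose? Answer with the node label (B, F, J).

C (Max): max(11, 4, 9) = 11
D (Max): max(12, 12, 6) = 12
E (Max): max(11, 5, 7) = 11
B (Min): min(11, 12, 11) = 11
G (Max): max(14, 11, 7) = 14
H (Max): max(10, 8, 7) = 10
I (Max): max(8, 3, 7) = 8
F (Min): min(14, 10, 8) = 8
K (Max): max(1, 4, 8) = 8
J (Min): min(8, 9, 8) = 8
Root (Max): max(11, 8, 8) = 11
Max picks the child with the highest value: B (value 11).

B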